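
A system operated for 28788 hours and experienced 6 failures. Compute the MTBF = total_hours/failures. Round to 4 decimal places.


total_hours = 28788
failures = 6
MTBF = 28788 / 6
MTBF = 4798.0

4798.0


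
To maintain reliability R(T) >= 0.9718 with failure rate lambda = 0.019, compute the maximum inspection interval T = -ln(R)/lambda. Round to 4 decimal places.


R_target = 0.9718
lambda = 0.019
-ln(0.9718) = 0.0286
T = 0.0286 / 0.019
T = 1.5055

1.5055


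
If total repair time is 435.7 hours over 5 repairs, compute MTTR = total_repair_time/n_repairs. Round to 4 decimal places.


total_repair_time = 435.7
n_repairs = 5
MTTR = 435.7 / 5
MTTR = 87.14

87.14


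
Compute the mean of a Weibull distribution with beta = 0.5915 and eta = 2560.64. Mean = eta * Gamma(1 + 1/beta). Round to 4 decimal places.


beta = 0.5915, eta = 2560.64
1/beta = 1.6906
1 + 1/beta = 2.6906
Gamma(2.6906) = 1.5332
Mean = 2560.64 * 1.5332
Mean = 3926.0009

3926.0009


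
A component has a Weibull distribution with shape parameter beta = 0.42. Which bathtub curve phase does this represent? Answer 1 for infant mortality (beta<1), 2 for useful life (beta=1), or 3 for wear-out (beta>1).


beta = 0.42
Compare beta to 1:
beta < 1 => infant mortality (phase 1)
beta = 1 => useful life (phase 2)
beta > 1 => wear-out (phase 3)
Since beta = 0.42, this is infant mortality (decreasing failure rate)
Phase = 1

1


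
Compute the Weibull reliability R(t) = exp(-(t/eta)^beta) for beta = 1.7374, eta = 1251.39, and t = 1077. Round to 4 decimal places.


beta = 1.7374, eta = 1251.39, t = 1077
t/eta = 1077 / 1251.39 = 0.8606
(t/eta)^beta = 0.8606^1.7374 = 0.7705
R(t) = exp(-0.7705)
R(t) = 0.4628

0.4628


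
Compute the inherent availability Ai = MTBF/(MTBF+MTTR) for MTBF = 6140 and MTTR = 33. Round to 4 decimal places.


MTBF = 6140
MTTR = 33
MTBF + MTTR = 6173
Ai = 6140 / 6173
Ai = 0.9947

0.9947


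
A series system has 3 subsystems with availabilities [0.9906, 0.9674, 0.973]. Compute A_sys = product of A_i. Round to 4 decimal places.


Subsystems: [0.9906, 0.9674, 0.973]
After subsystem 1 (A=0.9906): product = 0.9906
After subsystem 2 (A=0.9674): product = 0.9583
After subsystem 3 (A=0.973): product = 0.9324
A_sys = 0.9324

0.9324


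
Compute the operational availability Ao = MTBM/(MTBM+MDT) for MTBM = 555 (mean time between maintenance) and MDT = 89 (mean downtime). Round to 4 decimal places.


MTBM = 555
MDT = 89
MTBM + MDT = 644
Ao = 555 / 644
Ao = 0.8618

0.8618


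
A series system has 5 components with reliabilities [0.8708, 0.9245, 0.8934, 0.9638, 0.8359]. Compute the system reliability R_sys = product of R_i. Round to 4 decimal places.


Components: [0.8708, 0.9245, 0.8934, 0.9638, 0.8359]
After component 1 (R=0.8708): product = 0.8708
After component 2 (R=0.9245): product = 0.8051
After component 3 (R=0.8934): product = 0.7192
After component 4 (R=0.9638): product = 0.6932
After component 5 (R=0.8359): product = 0.5794
R_sys = 0.5794

0.5794


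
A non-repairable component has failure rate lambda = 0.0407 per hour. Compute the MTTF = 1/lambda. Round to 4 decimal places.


lambda = 0.0407
MTTF = 1 / 0.0407
MTTF = 24.57

24.57


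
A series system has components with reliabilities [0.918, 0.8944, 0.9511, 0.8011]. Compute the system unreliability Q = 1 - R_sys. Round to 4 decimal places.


Components: [0.918, 0.8944, 0.9511, 0.8011]
After component 1: product = 0.918
After component 2: product = 0.8211
After component 3: product = 0.7809
After component 4: product = 0.6256
R_sys = 0.6256
Q = 1 - 0.6256 = 0.3744

0.3744


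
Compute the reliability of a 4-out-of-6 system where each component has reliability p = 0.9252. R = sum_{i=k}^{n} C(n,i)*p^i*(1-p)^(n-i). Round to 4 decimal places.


k = 4, n = 6, p = 0.9252
i=4: C(6,4)=15 * 0.9252^4 * 0.0748^2 = 0.0615
i=5: C(6,5)=6 * 0.9252^5 * 0.0748^1 = 0.3043
i=6: C(6,6)=1 * 0.9252^6 * 0.0748^0 = 0.6272
R = sum of terms = 0.993

0.993


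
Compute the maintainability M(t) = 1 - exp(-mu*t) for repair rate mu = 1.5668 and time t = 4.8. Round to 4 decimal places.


mu = 1.5668, t = 4.8
mu * t = 1.5668 * 4.8 = 7.5206
exp(-7.5206) = 0.0005
M(t) = 1 - 0.0005
M(t) = 0.9995

0.9995


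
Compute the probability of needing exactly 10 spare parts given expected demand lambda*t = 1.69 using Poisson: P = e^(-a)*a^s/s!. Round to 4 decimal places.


a = 1.69, s = 10
e^(-a) = e^(-1.69) = 0.1845
a^s = 1.69^10 = 190.0496
s! = 3628800
P = 0.1845 * 190.0496 / 3628800
P = 0.0

0.0


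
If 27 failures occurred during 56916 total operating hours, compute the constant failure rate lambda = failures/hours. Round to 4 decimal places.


failures = 27
total_hours = 56916
lambda = 27 / 56916
lambda = 0.0005

0.0005


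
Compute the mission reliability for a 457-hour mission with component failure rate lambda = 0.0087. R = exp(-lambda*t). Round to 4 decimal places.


lambda = 0.0087
mission_time = 457
lambda * t = 0.0087 * 457 = 3.9759
R = exp(-3.9759)
R = 0.0188

0.0188


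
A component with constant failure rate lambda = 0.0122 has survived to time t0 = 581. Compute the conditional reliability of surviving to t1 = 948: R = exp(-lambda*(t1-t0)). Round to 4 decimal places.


lambda = 0.0122
t0 = 581, t1 = 948
t1 - t0 = 367
lambda * (t1-t0) = 0.0122 * 367 = 4.4774
R = exp(-4.4774)
R = 0.0114

0.0114


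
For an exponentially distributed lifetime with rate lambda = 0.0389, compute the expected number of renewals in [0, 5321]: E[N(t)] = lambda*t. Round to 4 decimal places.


lambda = 0.0389
t = 5321
E[N(t)] = lambda * t
E[N(t)] = 0.0389 * 5321
E[N(t)] = 206.9869

206.9869


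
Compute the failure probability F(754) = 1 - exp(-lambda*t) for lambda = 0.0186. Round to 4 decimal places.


lambda = 0.0186, t = 754
lambda * t = 14.0244
exp(-14.0244) = 0.0
F(t) = 1 - 0.0
F(t) = 1.0

1.0


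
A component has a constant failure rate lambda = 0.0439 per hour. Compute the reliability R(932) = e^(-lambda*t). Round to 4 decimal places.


lambda = 0.0439
t = 932
lambda * t = 40.9148
R(t) = e^(-40.9148)
R(t) = 0.0

0.0


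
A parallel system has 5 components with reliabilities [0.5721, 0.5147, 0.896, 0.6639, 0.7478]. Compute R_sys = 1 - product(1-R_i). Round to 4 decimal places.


Components: [0.5721, 0.5147, 0.896, 0.6639, 0.7478]
(1 - 0.5721) = 0.4279, running product = 0.4279
(1 - 0.5147) = 0.4853, running product = 0.2077
(1 - 0.896) = 0.104, running product = 0.0216
(1 - 0.6639) = 0.3361, running product = 0.0073
(1 - 0.7478) = 0.2522, running product = 0.0018
Product of (1-R_i) = 0.0018
R_sys = 1 - 0.0018 = 0.9982

0.9982


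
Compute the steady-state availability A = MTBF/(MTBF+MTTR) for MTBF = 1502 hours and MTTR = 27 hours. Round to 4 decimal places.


MTBF = 1502
MTTR = 27
MTBF + MTTR = 1529
A = 1502 / 1529
A = 0.9823

0.9823


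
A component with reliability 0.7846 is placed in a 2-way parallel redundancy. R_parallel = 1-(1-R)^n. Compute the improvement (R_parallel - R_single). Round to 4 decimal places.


R_single = 0.7846, n = 2
1 - R_single = 0.2154
(1 - R_single)^n = 0.2154^2 = 0.0464
R_parallel = 1 - 0.0464 = 0.9536
Improvement = 0.9536 - 0.7846
Improvement = 0.169

0.169


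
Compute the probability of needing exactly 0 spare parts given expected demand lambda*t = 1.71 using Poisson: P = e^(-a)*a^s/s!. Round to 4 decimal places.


a = 1.71, s = 0
e^(-a) = e^(-1.71) = 0.1809
a^s = 1.71^0 = 1.0
s! = 1
P = 0.1809 * 1.0 / 1
P = 0.1809

0.1809


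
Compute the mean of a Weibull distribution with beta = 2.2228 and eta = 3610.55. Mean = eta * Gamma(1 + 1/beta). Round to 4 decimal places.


beta = 2.2228, eta = 3610.55
1/beta = 0.4499
1 + 1/beta = 1.4499
Gamma(1.4499) = 0.8857
Mean = 3610.55 * 0.8857
Mean = 3197.729

3197.729


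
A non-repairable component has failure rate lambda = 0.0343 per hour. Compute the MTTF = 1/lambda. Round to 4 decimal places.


lambda = 0.0343
MTTF = 1 / 0.0343
MTTF = 29.1545

29.1545


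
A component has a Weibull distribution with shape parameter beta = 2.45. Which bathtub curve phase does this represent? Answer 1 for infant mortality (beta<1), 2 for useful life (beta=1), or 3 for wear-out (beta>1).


beta = 2.45
Compare beta to 1:
beta < 1 => infant mortality (phase 1)
beta = 1 => useful life (phase 2)
beta > 1 => wear-out (phase 3)
Since beta = 2.45, this is wear-out (increasing failure rate)
Phase = 3

3


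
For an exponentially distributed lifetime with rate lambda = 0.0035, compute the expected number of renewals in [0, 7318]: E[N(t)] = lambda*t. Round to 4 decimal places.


lambda = 0.0035
t = 7318
E[N(t)] = lambda * t
E[N(t)] = 0.0035 * 7318
E[N(t)] = 25.613

25.613


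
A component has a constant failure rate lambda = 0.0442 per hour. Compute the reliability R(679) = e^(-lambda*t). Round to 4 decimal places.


lambda = 0.0442
t = 679
lambda * t = 30.0118
R(t) = e^(-30.0118)
R(t) = 0.0

0.0


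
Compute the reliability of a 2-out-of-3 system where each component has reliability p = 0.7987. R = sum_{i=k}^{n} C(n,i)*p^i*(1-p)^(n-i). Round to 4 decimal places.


k = 2, n = 3, p = 0.7987
i=2: C(3,2)=3 * 0.7987^2 * 0.2013^1 = 0.3852
i=3: C(3,3)=1 * 0.7987^3 * 0.2013^0 = 0.5095
R = sum of terms = 0.8947

0.8947


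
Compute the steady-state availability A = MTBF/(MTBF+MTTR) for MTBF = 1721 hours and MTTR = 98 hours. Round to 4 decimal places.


MTBF = 1721
MTTR = 98
MTBF + MTTR = 1819
A = 1721 / 1819
A = 0.9461

0.9461


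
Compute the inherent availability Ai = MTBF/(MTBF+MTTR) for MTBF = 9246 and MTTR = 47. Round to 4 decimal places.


MTBF = 9246
MTTR = 47
MTBF + MTTR = 9293
Ai = 9246 / 9293
Ai = 0.9949

0.9949


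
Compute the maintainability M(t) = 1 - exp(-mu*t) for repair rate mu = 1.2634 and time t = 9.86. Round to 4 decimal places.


mu = 1.2634, t = 9.86
mu * t = 1.2634 * 9.86 = 12.4571
exp(-12.4571) = 0.0
M(t) = 1 - 0.0
M(t) = 1.0

1.0


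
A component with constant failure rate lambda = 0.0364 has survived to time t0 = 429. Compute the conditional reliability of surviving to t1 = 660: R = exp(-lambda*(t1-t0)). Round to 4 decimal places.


lambda = 0.0364
t0 = 429, t1 = 660
t1 - t0 = 231
lambda * (t1-t0) = 0.0364 * 231 = 8.4084
R = exp(-8.4084)
R = 0.0002

0.0002


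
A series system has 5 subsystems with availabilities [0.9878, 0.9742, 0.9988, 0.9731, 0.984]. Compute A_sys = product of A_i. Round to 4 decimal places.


Subsystems: [0.9878, 0.9742, 0.9988, 0.9731, 0.984]
After subsystem 1 (A=0.9878): product = 0.9878
After subsystem 2 (A=0.9742): product = 0.9623
After subsystem 3 (A=0.9988): product = 0.9612
After subsystem 4 (A=0.9731): product = 0.9353
After subsystem 5 (A=0.984): product = 0.9203
A_sys = 0.9203

0.9203


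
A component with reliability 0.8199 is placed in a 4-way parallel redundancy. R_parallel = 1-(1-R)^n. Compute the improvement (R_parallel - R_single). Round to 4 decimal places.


R_single = 0.8199, n = 4
1 - R_single = 0.1801
(1 - R_single)^n = 0.1801^4 = 0.0011
R_parallel = 1 - 0.0011 = 0.9989
Improvement = 0.9989 - 0.8199
Improvement = 0.179

0.179


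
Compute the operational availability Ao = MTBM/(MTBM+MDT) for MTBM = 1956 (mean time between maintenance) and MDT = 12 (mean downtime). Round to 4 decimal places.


MTBM = 1956
MDT = 12
MTBM + MDT = 1968
Ao = 1956 / 1968
Ao = 0.9939

0.9939


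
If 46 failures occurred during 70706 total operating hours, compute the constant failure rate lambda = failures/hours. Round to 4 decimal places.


failures = 46
total_hours = 70706
lambda = 46 / 70706
lambda = 0.0007

0.0007


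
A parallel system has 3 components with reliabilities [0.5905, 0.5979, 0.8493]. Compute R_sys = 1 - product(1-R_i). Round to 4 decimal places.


Components: [0.5905, 0.5979, 0.8493]
(1 - 0.5905) = 0.4095, running product = 0.4095
(1 - 0.5979) = 0.4021, running product = 0.1647
(1 - 0.8493) = 0.1507, running product = 0.0248
Product of (1-R_i) = 0.0248
R_sys = 1 - 0.0248 = 0.9752

0.9752


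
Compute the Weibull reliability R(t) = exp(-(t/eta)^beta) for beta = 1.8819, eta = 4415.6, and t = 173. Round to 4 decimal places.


beta = 1.8819, eta = 4415.6, t = 173
t/eta = 173 / 4415.6 = 0.0392
(t/eta)^beta = 0.0392^1.8819 = 0.0023
R(t) = exp(-0.0023)
R(t) = 0.9978

0.9978


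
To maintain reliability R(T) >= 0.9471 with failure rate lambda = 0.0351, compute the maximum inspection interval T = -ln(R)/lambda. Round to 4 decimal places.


R_target = 0.9471
lambda = 0.0351
-ln(0.9471) = 0.0544
T = 0.0544 / 0.0351
T = 1.5484

1.5484


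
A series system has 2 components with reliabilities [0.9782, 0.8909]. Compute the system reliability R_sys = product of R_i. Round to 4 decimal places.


Components: [0.9782, 0.8909]
After component 1 (R=0.9782): product = 0.9782
After component 2 (R=0.8909): product = 0.8715
R_sys = 0.8715

0.8715


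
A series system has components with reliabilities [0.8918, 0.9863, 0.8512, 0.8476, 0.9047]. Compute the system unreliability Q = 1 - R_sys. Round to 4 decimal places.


Components: [0.8918, 0.9863, 0.8512, 0.8476, 0.9047]
After component 1: product = 0.8918
After component 2: product = 0.8796
After component 3: product = 0.7487
After component 4: product = 0.6346
After component 5: product = 0.5741
R_sys = 0.5741
Q = 1 - 0.5741 = 0.4259

0.4259


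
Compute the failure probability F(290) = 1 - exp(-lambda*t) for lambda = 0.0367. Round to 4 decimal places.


lambda = 0.0367, t = 290
lambda * t = 10.643
exp(-10.643) = 0.0
F(t) = 1 - 0.0
F(t) = 1.0

1.0


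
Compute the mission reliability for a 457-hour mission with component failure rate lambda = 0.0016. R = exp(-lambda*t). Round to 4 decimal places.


lambda = 0.0016
mission_time = 457
lambda * t = 0.0016 * 457 = 0.7312
R = exp(-0.7312)
R = 0.4813

0.4813


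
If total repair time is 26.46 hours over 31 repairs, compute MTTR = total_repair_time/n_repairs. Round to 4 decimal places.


total_repair_time = 26.46
n_repairs = 31
MTTR = 26.46 / 31
MTTR = 0.8535

0.8535


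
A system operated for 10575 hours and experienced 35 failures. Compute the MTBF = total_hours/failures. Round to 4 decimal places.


total_hours = 10575
failures = 35
MTBF = 10575 / 35
MTBF = 302.1429

302.1429


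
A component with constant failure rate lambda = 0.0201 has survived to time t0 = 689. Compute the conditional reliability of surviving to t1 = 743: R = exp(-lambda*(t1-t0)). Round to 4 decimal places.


lambda = 0.0201
t0 = 689, t1 = 743
t1 - t0 = 54
lambda * (t1-t0) = 0.0201 * 54 = 1.0854
R = exp(-1.0854)
R = 0.3378

0.3378


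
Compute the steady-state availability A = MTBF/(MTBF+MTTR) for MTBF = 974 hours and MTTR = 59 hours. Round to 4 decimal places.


MTBF = 974
MTTR = 59
MTBF + MTTR = 1033
A = 974 / 1033
A = 0.9429

0.9429


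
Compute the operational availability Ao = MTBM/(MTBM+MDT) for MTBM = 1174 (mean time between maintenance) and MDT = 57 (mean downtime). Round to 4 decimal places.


MTBM = 1174
MDT = 57
MTBM + MDT = 1231
Ao = 1174 / 1231
Ao = 0.9537

0.9537


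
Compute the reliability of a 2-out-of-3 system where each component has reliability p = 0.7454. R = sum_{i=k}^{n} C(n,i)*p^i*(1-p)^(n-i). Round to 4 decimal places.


k = 2, n = 3, p = 0.7454
i=2: C(3,2)=3 * 0.7454^2 * 0.2546^1 = 0.4244
i=3: C(3,3)=1 * 0.7454^3 * 0.2546^0 = 0.4142
R = sum of terms = 0.8385

0.8385


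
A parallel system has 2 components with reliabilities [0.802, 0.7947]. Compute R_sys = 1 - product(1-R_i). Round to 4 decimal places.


Components: [0.802, 0.7947]
(1 - 0.802) = 0.198, running product = 0.198
(1 - 0.7947) = 0.2053, running product = 0.0406
Product of (1-R_i) = 0.0406
R_sys = 1 - 0.0406 = 0.9594

0.9594


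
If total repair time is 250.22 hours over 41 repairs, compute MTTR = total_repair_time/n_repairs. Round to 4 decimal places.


total_repair_time = 250.22
n_repairs = 41
MTTR = 250.22 / 41
MTTR = 6.1029

6.1029


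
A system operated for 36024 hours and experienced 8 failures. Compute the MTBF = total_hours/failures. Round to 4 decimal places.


total_hours = 36024
failures = 8
MTBF = 36024 / 8
MTBF = 4503.0

4503.0


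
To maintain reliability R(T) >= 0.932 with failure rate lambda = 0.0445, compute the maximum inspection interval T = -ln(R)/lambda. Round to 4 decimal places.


R_target = 0.932
lambda = 0.0445
-ln(0.932) = 0.0704
T = 0.0704 / 0.0445
T = 1.5825

1.5825


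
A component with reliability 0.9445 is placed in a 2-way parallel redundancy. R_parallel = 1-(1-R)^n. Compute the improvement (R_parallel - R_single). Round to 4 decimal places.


R_single = 0.9445, n = 2
1 - R_single = 0.0555
(1 - R_single)^n = 0.0555^2 = 0.0031
R_parallel = 1 - 0.0031 = 0.9969
Improvement = 0.9969 - 0.9445
Improvement = 0.0524

0.0524


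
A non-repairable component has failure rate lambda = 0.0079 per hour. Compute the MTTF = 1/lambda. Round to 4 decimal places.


lambda = 0.0079
MTTF = 1 / 0.0079
MTTF = 126.5823

126.5823


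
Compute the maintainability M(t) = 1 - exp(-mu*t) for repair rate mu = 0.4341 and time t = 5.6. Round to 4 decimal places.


mu = 0.4341, t = 5.6
mu * t = 0.4341 * 5.6 = 2.431
exp(-2.431) = 0.088
M(t) = 1 - 0.088
M(t) = 0.912

0.912


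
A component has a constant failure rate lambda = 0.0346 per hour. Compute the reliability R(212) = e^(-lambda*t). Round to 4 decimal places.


lambda = 0.0346
t = 212
lambda * t = 7.3352
R(t) = e^(-7.3352)
R(t) = 0.0007

0.0007


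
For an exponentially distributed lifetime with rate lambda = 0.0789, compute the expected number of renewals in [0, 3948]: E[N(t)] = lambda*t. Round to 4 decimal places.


lambda = 0.0789
t = 3948
E[N(t)] = lambda * t
E[N(t)] = 0.0789 * 3948
E[N(t)] = 311.4972

311.4972


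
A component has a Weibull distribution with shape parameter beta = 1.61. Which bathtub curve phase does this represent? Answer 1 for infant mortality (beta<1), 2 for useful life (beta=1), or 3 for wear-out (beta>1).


beta = 1.61
Compare beta to 1:
beta < 1 => infant mortality (phase 1)
beta = 1 => useful life (phase 2)
beta > 1 => wear-out (phase 3)
Since beta = 1.61, this is wear-out (increasing failure rate)
Phase = 3

3


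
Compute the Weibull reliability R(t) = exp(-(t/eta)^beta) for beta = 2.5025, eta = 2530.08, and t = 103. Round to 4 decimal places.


beta = 2.5025, eta = 2530.08, t = 103
t/eta = 103 / 2530.08 = 0.0407
(t/eta)^beta = 0.0407^2.5025 = 0.0003
R(t) = exp(-0.0003)
R(t) = 0.9997

0.9997


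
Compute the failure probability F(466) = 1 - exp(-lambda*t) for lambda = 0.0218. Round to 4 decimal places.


lambda = 0.0218, t = 466
lambda * t = 10.1588
exp(-10.1588) = 0.0
F(t) = 1 - 0.0
F(t) = 1.0

1.0


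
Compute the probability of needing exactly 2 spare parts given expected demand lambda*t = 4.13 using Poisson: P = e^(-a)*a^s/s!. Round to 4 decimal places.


a = 4.13, s = 2
e^(-a) = e^(-4.13) = 0.0161
a^s = 4.13^2 = 17.0569
s! = 2
P = 0.0161 * 17.0569 / 2
P = 0.1372

0.1372


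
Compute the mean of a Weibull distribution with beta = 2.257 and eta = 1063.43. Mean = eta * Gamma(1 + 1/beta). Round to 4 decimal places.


beta = 2.257, eta = 1063.43
1/beta = 0.4431
1 + 1/beta = 1.4431
Gamma(1.4431) = 0.8858
Mean = 1063.43 * 0.8858
Mean = 941.935

941.935


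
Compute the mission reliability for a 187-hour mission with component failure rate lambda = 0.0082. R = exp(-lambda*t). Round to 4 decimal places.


lambda = 0.0082
mission_time = 187
lambda * t = 0.0082 * 187 = 1.5334
R = exp(-1.5334)
R = 0.2158

0.2158


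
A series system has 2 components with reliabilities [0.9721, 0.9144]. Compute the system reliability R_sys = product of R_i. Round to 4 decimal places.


Components: [0.9721, 0.9144]
After component 1 (R=0.9721): product = 0.9721
After component 2 (R=0.9144): product = 0.8889
R_sys = 0.8889

0.8889


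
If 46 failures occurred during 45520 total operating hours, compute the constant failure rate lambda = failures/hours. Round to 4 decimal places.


failures = 46
total_hours = 45520
lambda = 46 / 45520
lambda = 0.001

0.001


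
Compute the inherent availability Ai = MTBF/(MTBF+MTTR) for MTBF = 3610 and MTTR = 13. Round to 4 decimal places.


MTBF = 3610
MTTR = 13
MTBF + MTTR = 3623
Ai = 3610 / 3623
Ai = 0.9964

0.9964


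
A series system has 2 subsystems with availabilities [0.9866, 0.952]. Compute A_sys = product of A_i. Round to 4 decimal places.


Subsystems: [0.9866, 0.952]
After subsystem 1 (A=0.9866): product = 0.9866
After subsystem 2 (A=0.952): product = 0.9392
A_sys = 0.9392

0.9392


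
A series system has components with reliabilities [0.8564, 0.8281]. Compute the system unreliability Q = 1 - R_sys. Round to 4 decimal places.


Components: [0.8564, 0.8281]
After component 1: product = 0.8564
After component 2: product = 0.7092
R_sys = 0.7092
Q = 1 - 0.7092 = 0.2908

0.2908


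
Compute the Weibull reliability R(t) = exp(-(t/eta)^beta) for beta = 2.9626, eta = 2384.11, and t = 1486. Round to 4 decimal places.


beta = 2.9626, eta = 2384.11, t = 1486
t/eta = 1486 / 2384.11 = 0.6233
(t/eta)^beta = 0.6233^2.9626 = 0.2465
R(t) = exp(-0.2465)
R(t) = 0.7816

0.7816


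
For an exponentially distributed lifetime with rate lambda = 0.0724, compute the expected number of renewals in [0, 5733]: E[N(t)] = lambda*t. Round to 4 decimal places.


lambda = 0.0724
t = 5733
E[N(t)] = lambda * t
E[N(t)] = 0.0724 * 5733
E[N(t)] = 415.0692

415.0692


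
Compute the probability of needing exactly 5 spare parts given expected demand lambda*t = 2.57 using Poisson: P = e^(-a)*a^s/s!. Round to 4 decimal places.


a = 2.57, s = 5
e^(-a) = e^(-2.57) = 0.0765
a^s = 2.57^5 = 112.1155
s! = 120
P = 0.0765 * 112.1155 / 120
P = 0.0715

0.0715


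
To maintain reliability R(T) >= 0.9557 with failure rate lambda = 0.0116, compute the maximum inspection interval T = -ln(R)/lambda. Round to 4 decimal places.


R_target = 0.9557
lambda = 0.0116
-ln(0.9557) = 0.0453
T = 0.0453 / 0.0116
T = 3.9061

3.9061


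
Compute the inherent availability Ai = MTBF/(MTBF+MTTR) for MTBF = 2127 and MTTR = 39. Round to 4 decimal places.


MTBF = 2127
MTTR = 39
MTBF + MTTR = 2166
Ai = 2127 / 2166
Ai = 0.982

0.982


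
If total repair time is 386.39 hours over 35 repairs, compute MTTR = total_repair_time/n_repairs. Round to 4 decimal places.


total_repair_time = 386.39
n_repairs = 35
MTTR = 386.39 / 35
MTTR = 11.0397

11.0397


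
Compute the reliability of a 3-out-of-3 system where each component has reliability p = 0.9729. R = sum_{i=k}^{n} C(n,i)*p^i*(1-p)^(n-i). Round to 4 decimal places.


k = 3, n = 3, p = 0.9729
i=3: C(3,3)=1 * 0.9729^3 * 0.0271^0 = 0.9209
R = sum of terms = 0.9209

0.9209


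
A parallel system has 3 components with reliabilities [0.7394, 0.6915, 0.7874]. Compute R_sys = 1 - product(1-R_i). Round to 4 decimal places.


Components: [0.7394, 0.6915, 0.7874]
(1 - 0.7394) = 0.2606, running product = 0.2606
(1 - 0.6915) = 0.3085, running product = 0.0804
(1 - 0.7874) = 0.2126, running product = 0.0171
Product of (1-R_i) = 0.0171
R_sys = 1 - 0.0171 = 0.9829

0.9829


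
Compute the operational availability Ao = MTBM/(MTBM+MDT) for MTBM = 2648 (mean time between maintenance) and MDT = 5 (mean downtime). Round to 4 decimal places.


MTBM = 2648
MDT = 5
MTBM + MDT = 2653
Ao = 2648 / 2653
Ao = 0.9981

0.9981


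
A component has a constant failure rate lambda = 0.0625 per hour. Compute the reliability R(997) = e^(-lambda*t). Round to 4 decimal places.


lambda = 0.0625
t = 997
lambda * t = 62.3125
R(t) = e^(-62.3125)
R(t) = 0.0

0.0


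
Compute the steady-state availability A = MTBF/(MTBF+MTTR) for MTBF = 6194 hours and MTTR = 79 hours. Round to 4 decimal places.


MTBF = 6194
MTTR = 79
MTBF + MTTR = 6273
A = 6194 / 6273
A = 0.9874

0.9874


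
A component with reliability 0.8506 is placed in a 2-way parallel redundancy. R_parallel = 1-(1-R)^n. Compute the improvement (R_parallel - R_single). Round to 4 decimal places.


R_single = 0.8506, n = 2
1 - R_single = 0.1494
(1 - R_single)^n = 0.1494^2 = 0.0223
R_parallel = 1 - 0.0223 = 0.9777
Improvement = 0.9777 - 0.8506
Improvement = 0.1271

0.1271


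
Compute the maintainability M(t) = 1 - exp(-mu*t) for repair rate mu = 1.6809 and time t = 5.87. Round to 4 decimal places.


mu = 1.6809, t = 5.87
mu * t = 1.6809 * 5.87 = 9.8669
exp(-9.8669) = 0.0001
M(t) = 1 - 0.0001
M(t) = 0.9999

0.9999


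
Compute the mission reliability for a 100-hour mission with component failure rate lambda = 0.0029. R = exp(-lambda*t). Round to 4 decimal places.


lambda = 0.0029
mission_time = 100
lambda * t = 0.0029 * 100 = 0.29
R = exp(-0.29)
R = 0.7483

0.7483


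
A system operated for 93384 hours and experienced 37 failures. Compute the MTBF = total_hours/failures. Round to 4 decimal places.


total_hours = 93384
failures = 37
MTBF = 93384 / 37
MTBF = 2523.8919

2523.8919


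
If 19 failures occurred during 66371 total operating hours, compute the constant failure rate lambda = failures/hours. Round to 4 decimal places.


failures = 19
total_hours = 66371
lambda = 19 / 66371
lambda = 0.0003

0.0003


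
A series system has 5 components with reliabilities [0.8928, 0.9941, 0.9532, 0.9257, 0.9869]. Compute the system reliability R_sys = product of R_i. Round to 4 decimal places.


Components: [0.8928, 0.9941, 0.9532, 0.9257, 0.9869]
After component 1 (R=0.8928): product = 0.8928
After component 2 (R=0.9941): product = 0.8875
After component 3 (R=0.9532): product = 0.846
After component 4 (R=0.9257): product = 0.7831
After component 5 (R=0.9869): product = 0.7729
R_sys = 0.7729

0.7729


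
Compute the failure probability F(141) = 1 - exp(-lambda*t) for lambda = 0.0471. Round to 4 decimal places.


lambda = 0.0471, t = 141
lambda * t = 6.6411
exp(-6.6411) = 0.0013
F(t) = 1 - 0.0013
F(t) = 0.9987

0.9987


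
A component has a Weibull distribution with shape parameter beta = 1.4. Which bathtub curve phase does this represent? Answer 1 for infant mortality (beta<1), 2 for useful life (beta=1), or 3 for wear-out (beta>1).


beta = 1.4
Compare beta to 1:
beta < 1 => infant mortality (phase 1)
beta = 1 => useful life (phase 2)
beta > 1 => wear-out (phase 3)
Since beta = 1.4, this is wear-out (increasing failure rate)
Phase = 3

3


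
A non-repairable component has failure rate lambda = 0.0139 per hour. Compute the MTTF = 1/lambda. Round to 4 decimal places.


lambda = 0.0139
MTTF = 1 / 0.0139
MTTF = 71.9424

71.9424


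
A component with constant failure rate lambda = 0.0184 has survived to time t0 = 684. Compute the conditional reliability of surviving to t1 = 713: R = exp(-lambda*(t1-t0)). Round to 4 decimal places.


lambda = 0.0184
t0 = 684, t1 = 713
t1 - t0 = 29
lambda * (t1-t0) = 0.0184 * 29 = 0.5336
R = exp(-0.5336)
R = 0.5865

0.5865


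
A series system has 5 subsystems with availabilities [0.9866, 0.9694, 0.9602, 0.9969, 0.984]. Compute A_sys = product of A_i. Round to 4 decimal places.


Subsystems: [0.9866, 0.9694, 0.9602, 0.9969, 0.984]
After subsystem 1 (A=0.9866): product = 0.9866
After subsystem 2 (A=0.9694): product = 0.9564
After subsystem 3 (A=0.9602): product = 0.9183
After subsystem 4 (A=0.9969): product = 0.9155
After subsystem 5 (A=0.984): product = 0.9009
A_sys = 0.9009

0.9009


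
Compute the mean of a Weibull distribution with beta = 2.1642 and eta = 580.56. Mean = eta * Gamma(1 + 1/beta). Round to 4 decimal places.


beta = 2.1642, eta = 580.56
1/beta = 0.4621
1 + 1/beta = 1.4621
Gamma(1.4621) = 0.8856
Mean = 580.56 * 0.8856
Mean = 514.1458

514.1458


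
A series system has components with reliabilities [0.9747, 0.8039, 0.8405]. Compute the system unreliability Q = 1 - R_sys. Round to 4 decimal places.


Components: [0.9747, 0.8039, 0.8405]
After component 1: product = 0.9747
After component 2: product = 0.7836
After component 3: product = 0.6586
R_sys = 0.6586
Q = 1 - 0.6586 = 0.3414

0.3414


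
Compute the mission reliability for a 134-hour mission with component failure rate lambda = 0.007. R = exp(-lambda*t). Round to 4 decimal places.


lambda = 0.007
mission_time = 134
lambda * t = 0.007 * 134 = 0.938
R = exp(-0.938)
R = 0.3914

0.3914


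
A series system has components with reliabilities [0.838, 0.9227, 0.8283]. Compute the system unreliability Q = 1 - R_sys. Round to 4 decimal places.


Components: [0.838, 0.9227, 0.8283]
After component 1: product = 0.838
After component 2: product = 0.7732
After component 3: product = 0.6405
R_sys = 0.6405
Q = 1 - 0.6405 = 0.3595

0.3595


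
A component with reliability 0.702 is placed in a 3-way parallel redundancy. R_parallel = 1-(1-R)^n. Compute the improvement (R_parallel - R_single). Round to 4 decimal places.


R_single = 0.702, n = 3
1 - R_single = 0.298
(1 - R_single)^n = 0.298^3 = 0.0265
R_parallel = 1 - 0.0265 = 0.9735
Improvement = 0.9735 - 0.702
Improvement = 0.2715

0.2715


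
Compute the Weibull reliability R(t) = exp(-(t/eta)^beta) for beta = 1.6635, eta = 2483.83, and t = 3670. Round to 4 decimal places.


beta = 1.6635, eta = 2483.83, t = 3670
t/eta = 3670 / 2483.83 = 1.4776
(t/eta)^beta = 1.4776^1.6635 = 1.9144
R(t) = exp(-1.9144)
R(t) = 0.1474

0.1474


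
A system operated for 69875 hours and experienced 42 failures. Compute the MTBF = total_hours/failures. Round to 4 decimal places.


total_hours = 69875
failures = 42
MTBF = 69875 / 42
MTBF = 1663.6905

1663.6905


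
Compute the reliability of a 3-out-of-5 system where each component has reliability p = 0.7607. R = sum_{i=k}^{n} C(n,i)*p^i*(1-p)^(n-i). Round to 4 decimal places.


k = 3, n = 5, p = 0.7607
i=3: C(5,3)=10 * 0.7607^3 * 0.2393^2 = 0.2521
i=4: C(5,4)=5 * 0.7607^4 * 0.2393^1 = 0.4007
i=5: C(5,5)=1 * 0.7607^5 * 0.2393^0 = 0.2547
R = sum of terms = 0.9074

0.9074


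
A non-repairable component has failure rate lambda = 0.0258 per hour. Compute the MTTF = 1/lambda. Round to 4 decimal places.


lambda = 0.0258
MTTF = 1 / 0.0258
MTTF = 38.7597

38.7597


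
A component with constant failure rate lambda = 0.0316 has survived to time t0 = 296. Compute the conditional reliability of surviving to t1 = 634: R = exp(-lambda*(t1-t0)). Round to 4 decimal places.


lambda = 0.0316
t0 = 296, t1 = 634
t1 - t0 = 338
lambda * (t1-t0) = 0.0316 * 338 = 10.6808
R = exp(-10.6808)
R = 0.0

0.0


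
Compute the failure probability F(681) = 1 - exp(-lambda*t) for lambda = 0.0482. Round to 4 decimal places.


lambda = 0.0482, t = 681
lambda * t = 32.8242
exp(-32.8242) = 0.0
F(t) = 1 - 0.0
F(t) = 1.0

1.0


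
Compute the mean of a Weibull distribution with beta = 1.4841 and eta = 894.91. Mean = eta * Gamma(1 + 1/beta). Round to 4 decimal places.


beta = 1.4841, eta = 894.91
1/beta = 0.6738
1 + 1/beta = 1.6738
Gamma(1.6738) = 0.9039
Mean = 894.91 * 0.9039
Mean = 808.942

808.942


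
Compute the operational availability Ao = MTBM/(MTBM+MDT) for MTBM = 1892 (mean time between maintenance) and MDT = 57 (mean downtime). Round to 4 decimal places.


MTBM = 1892
MDT = 57
MTBM + MDT = 1949
Ao = 1892 / 1949
Ao = 0.9708

0.9708


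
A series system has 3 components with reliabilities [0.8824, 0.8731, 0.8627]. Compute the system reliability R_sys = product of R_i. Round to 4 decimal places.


Components: [0.8824, 0.8731, 0.8627]
After component 1 (R=0.8824): product = 0.8824
After component 2 (R=0.8731): product = 0.7704
After component 3 (R=0.8627): product = 0.6646
R_sys = 0.6646

0.6646


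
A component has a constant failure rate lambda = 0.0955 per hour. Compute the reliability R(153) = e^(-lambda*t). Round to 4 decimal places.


lambda = 0.0955
t = 153
lambda * t = 14.6115
R(t) = e^(-14.6115)
R(t) = 0.0

0.0


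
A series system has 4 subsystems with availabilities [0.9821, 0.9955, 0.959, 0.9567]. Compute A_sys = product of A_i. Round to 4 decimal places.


Subsystems: [0.9821, 0.9955, 0.959, 0.9567]
After subsystem 1 (A=0.9821): product = 0.9821
After subsystem 2 (A=0.9955): product = 0.9777
After subsystem 3 (A=0.959): product = 0.9376
After subsystem 4 (A=0.9567): product = 0.897
A_sys = 0.897

0.897


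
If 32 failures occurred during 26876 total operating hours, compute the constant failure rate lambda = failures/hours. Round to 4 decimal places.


failures = 32
total_hours = 26876
lambda = 32 / 26876
lambda = 0.0012

0.0012


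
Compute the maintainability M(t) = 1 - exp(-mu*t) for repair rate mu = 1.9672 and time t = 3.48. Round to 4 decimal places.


mu = 1.9672, t = 3.48
mu * t = 1.9672 * 3.48 = 6.8459
exp(-6.8459) = 0.0011
M(t) = 1 - 0.0011
M(t) = 0.9989

0.9989


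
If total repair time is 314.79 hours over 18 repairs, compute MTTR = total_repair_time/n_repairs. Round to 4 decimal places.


total_repair_time = 314.79
n_repairs = 18
MTTR = 314.79 / 18
MTTR = 17.4883

17.4883


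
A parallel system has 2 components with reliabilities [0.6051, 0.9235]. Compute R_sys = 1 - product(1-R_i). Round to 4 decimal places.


Components: [0.6051, 0.9235]
(1 - 0.6051) = 0.3949, running product = 0.3949
(1 - 0.9235) = 0.0765, running product = 0.0302
Product of (1-R_i) = 0.0302
R_sys = 1 - 0.0302 = 0.9698

0.9698


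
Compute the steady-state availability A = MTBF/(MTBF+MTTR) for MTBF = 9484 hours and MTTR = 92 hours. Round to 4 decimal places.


MTBF = 9484
MTTR = 92
MTBF + MTTR = 9576
A = 9484 / 9576
A = 0.9904

0.9904


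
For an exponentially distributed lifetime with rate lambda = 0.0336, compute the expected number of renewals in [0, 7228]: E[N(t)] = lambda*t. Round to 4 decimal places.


lambda = 0.0336
t = 7228
E[N(t)] = lambda * t
E[N(t)] = 0.0336 * 7228
E[N(t)] = 242.8608

242.8608


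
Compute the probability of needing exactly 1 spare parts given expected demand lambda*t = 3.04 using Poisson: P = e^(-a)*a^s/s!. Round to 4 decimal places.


a = 3.04, s = 1
e^(-a) = e^(-3.04) = 0.0478
a^s = 3.04^1 = 3.04
s! = 1
P = 0.0478 * 3.04 / 1
P = 0.1454

0.1454


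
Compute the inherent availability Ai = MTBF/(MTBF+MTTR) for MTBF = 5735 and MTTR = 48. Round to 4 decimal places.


MTBF = 5735
MTTR = 48
MTBF + MTTR = 5783
Ai = 5735 / 5783
Ai = 0.9917

0.9917


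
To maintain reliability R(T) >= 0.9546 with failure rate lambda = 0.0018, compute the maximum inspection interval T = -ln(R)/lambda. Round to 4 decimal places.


R_target = 0.9546
lambda = 0.0018
-ln(0.9546) = 0.0465
T = 0.0465 / 0.0018
T = 25.8127

25.8127


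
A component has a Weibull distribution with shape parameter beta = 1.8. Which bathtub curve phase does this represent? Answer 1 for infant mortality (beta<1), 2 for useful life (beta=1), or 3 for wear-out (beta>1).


beta = 1.8
Compare beta to 1:
beta < 1 => infant mortality (phase 1)
beta = 1 => useful life (phase 2)
beta > 1 => wear-out (phase 3)
Since beta = 1.8, this is wear-out (increasing failure rate)
Phase = 3

3


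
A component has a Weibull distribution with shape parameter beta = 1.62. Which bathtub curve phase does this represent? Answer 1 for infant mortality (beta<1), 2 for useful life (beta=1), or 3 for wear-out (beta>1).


beta = 1.62
Compare beta to 1:
beta < 1 => infant mortality (phase 1)
beta = 1 => useful life (phase 2)
beta > 1 => wear-out (phase 3)
Since beta = 1.62, this is wear-out (increasing failure rate)
Phase = 3

3


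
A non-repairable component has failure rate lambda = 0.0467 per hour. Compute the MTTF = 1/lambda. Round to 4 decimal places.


lambda = 0.0467
MTTF = 1 / 0.0467
MTTF = 21.4133

21.4133


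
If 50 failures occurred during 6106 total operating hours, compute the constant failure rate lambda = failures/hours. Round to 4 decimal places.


failures = 50
total_hours = 6106
lambda = 50 / 6106
lambda = 0.0082

0.0082


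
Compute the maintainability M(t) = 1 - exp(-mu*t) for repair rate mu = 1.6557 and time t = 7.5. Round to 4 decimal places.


mu = 1.6557, t = 7.5
mu * t = 1.6557 * 7.5 = 12.4177
exp(-12.4177) = 0.0
M(t) = 1 - 0.0
M(t) = 1.0

1.0


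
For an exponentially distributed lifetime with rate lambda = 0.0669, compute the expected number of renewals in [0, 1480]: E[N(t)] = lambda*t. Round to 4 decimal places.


lambda = 0.0669
t = 1480
E[N(t)] = lambda * t
E[N(t)] = 0.0669 * 1480
E[N(t)] = 99.012

99.012


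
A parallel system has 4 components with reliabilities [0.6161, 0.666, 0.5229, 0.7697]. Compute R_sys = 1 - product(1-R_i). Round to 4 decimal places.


Components: [0.6161, 0.666, 0.5229, 0.7697]
(1 - 0.6161) = 0.3839, running product = 0.3839
(1 - 0.666) = 0.334, running product = 0.1282
(1 - 0.5229) = 0.4771, running product = 0.0612
(1 - 0.7697) = 0.2303, running product = 0.0141
Product of (1-R_i) = 0.0141
R_sys = 1 - 0.0141 = 0.9859

0.9859


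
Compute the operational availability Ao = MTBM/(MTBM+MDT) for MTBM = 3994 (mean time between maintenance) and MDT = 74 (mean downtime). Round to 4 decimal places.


MTBM = 3994
MDT = 74
MTBM + MDT = 4068
Ao = 3994 / 4068
Ao = 0.9818

0.9818


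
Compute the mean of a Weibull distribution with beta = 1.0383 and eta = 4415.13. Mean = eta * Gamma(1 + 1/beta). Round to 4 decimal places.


beta = 1.0383, eta = 4415.13
1/beta = 0.9631
1 + 1/beta = 1.9631
Gamma(1.9631) = 0.985
Mean = 4415.13 * 0.985
Mean = 4348.7312

4348.7312


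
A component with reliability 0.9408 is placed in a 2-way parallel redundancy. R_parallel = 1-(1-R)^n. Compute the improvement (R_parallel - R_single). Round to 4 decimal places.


R_single = 0.9408, n = 2
1 - R_single = 0.0592
(1 - R_single)^n = 0.0592^2 = 0.0035
R_parallel = 1 - 0.0035 = 0.9965
Improvement = 0.9965 - 0.9408
Improvement = 0.0557

0.0557


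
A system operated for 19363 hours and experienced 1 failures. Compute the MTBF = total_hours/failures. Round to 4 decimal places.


total_hours = 19363
failures = 1
MTBF = 19363 / 1
MTBF = 19363.0

19363.0


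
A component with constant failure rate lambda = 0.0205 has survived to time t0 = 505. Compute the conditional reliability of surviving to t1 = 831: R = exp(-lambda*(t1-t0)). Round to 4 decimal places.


lambda = 0.0205
t0 = 505, t1 = 831
t1 - t0 = 326
lambda * (t1-t0) = 0.0205 * 326 = 6.683
R = exp(-6.683)
R = 0.0013

0.0013


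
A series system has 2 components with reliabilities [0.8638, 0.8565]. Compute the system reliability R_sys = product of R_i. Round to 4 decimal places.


Components: [0.8638, 0.8565]
After component 1 (R=0.8638): product = 0.8638
After component 2 (R=0.8565): product = 0.7398
R_sys = 0.7398

0.7398


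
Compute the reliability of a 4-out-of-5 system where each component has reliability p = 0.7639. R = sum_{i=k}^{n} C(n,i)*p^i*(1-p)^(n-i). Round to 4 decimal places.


k = 4, n = 5, p = 0.7639
i=4: C(5,4)=5 * 0.7639^4 * 0.2361^1 = 0.402
i=5: C(5,5)=1 * 0.7639^5 * 0.2361^0 = 0.2601
R = sum of terms = 0.6621

0.6621


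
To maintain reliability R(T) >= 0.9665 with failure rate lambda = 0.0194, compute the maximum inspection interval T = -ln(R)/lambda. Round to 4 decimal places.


R_target = 0.9665
lambda = 0.0194
-ln(0.9665) = 0.0341
T = 0.0341 / 0.0194
T = 1.7564

1.7564


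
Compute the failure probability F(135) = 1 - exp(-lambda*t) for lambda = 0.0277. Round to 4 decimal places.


lambda = 0.0277, t = 135
lambda * t = 3.7395
exp(-3.7395) = 0.0238
F(t) = 1 - 0.0238
F(t) = 0.9762

0.9762


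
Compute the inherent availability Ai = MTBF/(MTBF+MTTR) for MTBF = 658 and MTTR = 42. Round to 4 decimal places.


MTBF = 658
MTTR = 42
MTBF + MTTR = 700
Ai = 658 / 700
Ai = 0.94

0.94


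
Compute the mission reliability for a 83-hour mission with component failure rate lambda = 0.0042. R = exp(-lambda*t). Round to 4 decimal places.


lambda = 0.0042
mission_time = 83
lambda * t = 0.0042 * 83 = 0.3486
R = exp(-0.3486)
R = 0.7057

0.7057


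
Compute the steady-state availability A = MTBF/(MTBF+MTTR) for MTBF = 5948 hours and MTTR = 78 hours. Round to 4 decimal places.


MTBF = 5948
MTTR = 78
MTBF + MTTR = 6026
A = 5948 / 6026
A = 0.9871

0.9871
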